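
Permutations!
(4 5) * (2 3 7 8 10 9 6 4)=[0, 1, 3, 7, 5, 2, 4, 8, 10, 6, 9]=(2 3 7 8 10 9 6 4 5)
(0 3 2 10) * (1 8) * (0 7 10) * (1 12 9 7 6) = (0 3 2)(1 8 12 9 7 10 6) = [3, 8, 0, 2, 4, 5, 1, 10, 12, 7, 6, 11, 9]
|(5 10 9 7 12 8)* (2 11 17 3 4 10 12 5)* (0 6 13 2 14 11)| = 44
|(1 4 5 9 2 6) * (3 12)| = 6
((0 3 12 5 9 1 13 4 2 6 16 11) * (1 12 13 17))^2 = ((0 3 13 4 2 6 16 11)(1 17)(5 9 12))^2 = (17)(0 13 2 16)(3 4 6 11)(5 12 9)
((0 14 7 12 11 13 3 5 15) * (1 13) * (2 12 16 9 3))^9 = ((0 14 7 16 9 3 5 15)(1 13 2 12 11))^9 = (0 14 7 16 9 3 5 15)(1 11 12 2 13)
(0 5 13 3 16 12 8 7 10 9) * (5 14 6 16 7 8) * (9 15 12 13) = (0 14 6 16 13 3 7 10 15 12 5 9) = [14, 1, 2, 7, 4, 9, 16, 10, 8, 0, 15, 11, 5, 3, 6, 12, 13]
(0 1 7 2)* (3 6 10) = (0 1 7 2)(3 6 10) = [1, 7, 0, 6, 4, 5, 10, 2, 8, 9, 3]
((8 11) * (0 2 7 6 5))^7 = ((0 2 7 6 5)(8 11))^7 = (0 7 5 2 6)(8 11)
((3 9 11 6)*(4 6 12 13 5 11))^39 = ((3 9 4 6)(5 11 12 13))^39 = (3 6 4 9)(5 13 12 11)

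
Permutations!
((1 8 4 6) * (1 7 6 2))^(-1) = (1 2 4 8)(6 7)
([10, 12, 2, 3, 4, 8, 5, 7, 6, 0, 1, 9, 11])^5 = (0 9 11 12 1 10)(5 6 8)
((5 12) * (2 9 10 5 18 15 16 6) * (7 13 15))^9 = ((2 9 10 5 12 18 7 13 15 16 6))^9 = (2 16 13 18 5 9 6 15 7 12 10)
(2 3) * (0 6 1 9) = (0 6 1 9)(2 3) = [6, 9, 3, 2, 4, 5, 1, 7, 8, 0]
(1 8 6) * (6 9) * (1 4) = (1 8 9 6 4) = [0, 8, 2, 3, 1, 5, 4, 7, 9, 6]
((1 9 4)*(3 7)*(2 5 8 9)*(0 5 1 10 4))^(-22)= (10)(0 8)(5 9)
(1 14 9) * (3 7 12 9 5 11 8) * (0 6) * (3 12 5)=(0 6)(1 14 3 7 5 11 8 12 9)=[6, 14, 2, 7, 4, 11, 0, 5, 12, 1, 10, 8, 9, 13, 3]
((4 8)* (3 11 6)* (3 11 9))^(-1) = (3 9)(4 8)(6 11)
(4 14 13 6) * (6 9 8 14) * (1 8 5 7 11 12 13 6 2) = (1 8 14 6 4 2)(5 7 11 12 13 9) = [0, 8, 1, 3, 2, 7, 4, 11, 14, 5, 10, 12, 13, 9, 6]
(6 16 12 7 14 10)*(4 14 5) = [0, 1, 2, 3, 14, 4, 16, 5, 8, 9, 6, 11, 7, 13, 10, 15, 12] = (4 14 10 6 16 12 7 5)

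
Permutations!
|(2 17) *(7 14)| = 2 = |(2 17)(7 14)|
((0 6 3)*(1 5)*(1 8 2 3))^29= (0 6 1 5 8 2 3)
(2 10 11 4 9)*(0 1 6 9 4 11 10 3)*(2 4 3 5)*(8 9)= (11)(0 1 6 8 9 4 3)(2 5)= [1, 6, 5, 0, 3, 2, 8, 7, 9, 4, 10, 11]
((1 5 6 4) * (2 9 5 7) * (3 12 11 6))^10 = (12)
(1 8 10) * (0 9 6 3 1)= (0 9 6 3 1 8 10)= [9, 8, 2, 1, 4, 5, 3, 7, 10, 6, 0]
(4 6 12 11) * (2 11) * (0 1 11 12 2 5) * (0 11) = (0 1)(2 12 5 11 4 6) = [1, 0, 12, 3, 6, 11, 2, 7, 8, 9, 10, 4, 5]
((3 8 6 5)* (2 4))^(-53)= (2 4)(3 5 6 8)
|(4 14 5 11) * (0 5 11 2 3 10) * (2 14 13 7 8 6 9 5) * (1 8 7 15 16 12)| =12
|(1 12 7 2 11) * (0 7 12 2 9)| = 3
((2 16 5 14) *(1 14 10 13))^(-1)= ((1 14 2 16 5 10 13))^(-1)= (1 13 10 5 16 2 14)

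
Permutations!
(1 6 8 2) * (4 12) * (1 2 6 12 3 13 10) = (1 12 4 3 13 10)(6 8) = [0, 12, 2, 13, 3, 5, 8, 7, 6, 9, 1, 11, 4, 10]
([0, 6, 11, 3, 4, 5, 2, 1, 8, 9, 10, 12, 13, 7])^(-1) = (1 7 13 12 11 2 6)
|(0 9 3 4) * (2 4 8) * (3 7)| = |(0 9 7 3 8 2 4)| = 7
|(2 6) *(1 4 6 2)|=3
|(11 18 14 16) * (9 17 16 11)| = 3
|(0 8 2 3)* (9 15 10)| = |(0 8 2 3)(9 15 10)| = 12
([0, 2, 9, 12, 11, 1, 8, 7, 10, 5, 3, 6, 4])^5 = [0, 2, 9, 8, 3, 1, 4, 7, 11, 5, 6, 12, 10]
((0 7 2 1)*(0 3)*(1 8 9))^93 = ((0 7 2 8 9 1 3))^93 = (0 2 9 3 7 8 1)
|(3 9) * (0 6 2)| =6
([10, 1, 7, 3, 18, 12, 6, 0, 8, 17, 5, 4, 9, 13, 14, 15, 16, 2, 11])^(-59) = [17, 1, 12, 3, 18, 7, 6, 9, 8, 10, 2, 4, 0, 13, 14, 15, 16, 5, 11]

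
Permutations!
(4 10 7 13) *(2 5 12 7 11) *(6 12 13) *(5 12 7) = (2 12 5 13 4 10 11)(6 7) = [0, 1, 12, 3, 10, 13, 7, 6, 8, 9, 11, 2, 5, 4]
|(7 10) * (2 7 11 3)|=|(2 7 10 11 3)|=5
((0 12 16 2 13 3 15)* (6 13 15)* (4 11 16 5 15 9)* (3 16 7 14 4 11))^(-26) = (0 5)(2 14 13 11 3)(4 16 7 6 9)(12 15)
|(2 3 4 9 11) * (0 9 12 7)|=|(0 9 11 2 3 4 12 7)|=8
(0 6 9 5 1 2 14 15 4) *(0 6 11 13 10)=[11, 2, 14, 3, 6, 1, 9, 7, 8, 5, 0, 13, 12, 10, 15, 4]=(0 11 13 10)(1 2 14 15 4 6 9 5)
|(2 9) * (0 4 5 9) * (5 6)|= |(0 4 6 5 9 2)|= 6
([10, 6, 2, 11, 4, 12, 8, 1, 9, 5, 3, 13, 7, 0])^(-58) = (0 3 13 10 11)(1 12 9 6 7 5 8)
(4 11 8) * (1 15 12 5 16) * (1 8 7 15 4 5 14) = [0, 4, 2, 3, 11, 16, 6, 15, 5, 9, 10, 7, 14, 13, 1, 12, 8] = (1 4 11 7 15 12 14)(5 16 8)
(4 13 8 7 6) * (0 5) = (0 5)(4 13 8 7 6) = [5, 1, 2, 3, 13, 0, 4, 6, 7, 9, 10, 11, 12, 8]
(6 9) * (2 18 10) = (2 18 10)(6 9) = [0, 1, 18, 3, 4, 5, 9, 7, 8, 6, 2, 11, 12, 13, 14, 15, 16, 17, 10]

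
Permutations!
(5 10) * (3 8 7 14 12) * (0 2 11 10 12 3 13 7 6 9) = (0 2 11 10 5 12 13 7 14 3 8 6 9) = [2, 1, 11, 8, 4, 12, 9, 14, 6, 0, 5, 10, 13, 7, 3]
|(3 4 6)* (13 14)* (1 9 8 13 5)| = 6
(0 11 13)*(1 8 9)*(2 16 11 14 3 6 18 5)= [14, 8, 16, 6, 4, 2, 18, 7, 9, 1, 10, 13, 12, 0, 3, 15, 11, 17, 5]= (0 14 3 6 18 5 2 16 11 13)(1 8 9)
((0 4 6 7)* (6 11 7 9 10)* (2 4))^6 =(0 2 4 11 7)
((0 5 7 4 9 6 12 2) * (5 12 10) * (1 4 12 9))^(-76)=(0 5)(2 10)(6 12)(7 9)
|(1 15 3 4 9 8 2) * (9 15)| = |(1 9 8 2)(3 4 15)| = 12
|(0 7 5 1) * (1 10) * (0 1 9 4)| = 6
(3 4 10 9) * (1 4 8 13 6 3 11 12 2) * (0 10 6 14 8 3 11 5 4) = [10, 0, 1, 3, 6, 4, 11, 7, 13, 5, 9, 12, 2, 14, 8] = (0 10 9 5 4 6 11 12 2 1)(8 13 14)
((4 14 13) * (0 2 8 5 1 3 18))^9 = (0 8 1 18 2 5 3)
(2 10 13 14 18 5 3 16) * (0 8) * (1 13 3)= [8, 13, 10, 16, 4, 1, 6, 7, 0, 9, 3, 11, 12, 14, 18, 15, 2, 17, 5]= (0 8)(1 13 14 18 5)(2 10 3 16)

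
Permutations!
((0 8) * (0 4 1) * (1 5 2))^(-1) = (0 1 2 5 4 8)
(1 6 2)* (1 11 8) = (1 6 2 11 8) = [0, 6, 11, 3, 4, 5, 2, 7, 1, 9, 10, 8]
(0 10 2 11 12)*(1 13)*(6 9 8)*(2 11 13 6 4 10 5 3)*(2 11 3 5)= [2, 6, 13, 11, 10, 5, 9, 7, 4, 8, 3, 12, 0, 1]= (0 2 13 1 6 9 8 4 10 3 11 12)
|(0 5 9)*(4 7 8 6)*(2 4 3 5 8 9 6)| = 6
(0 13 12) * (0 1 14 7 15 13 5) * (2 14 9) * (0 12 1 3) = (0 5 12 3)(1 9 2 14 7 15 13) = [5, 9, 14, 0, 4, 12, 6, 15, 8, 2, 10, 11, 3, 1, 7, 13]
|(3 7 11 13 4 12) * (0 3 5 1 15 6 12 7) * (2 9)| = 20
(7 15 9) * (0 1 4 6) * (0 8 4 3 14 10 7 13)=(0 1 3 14 10 7 15 9 13)(4 6 8)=[1, 3, 2, 14, 6, 5, 8, 15, 4, 13, 7, 11, 12, 0, 10, 9]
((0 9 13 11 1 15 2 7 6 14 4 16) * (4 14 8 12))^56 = (0 1 6 16 11 7 4 13 2 12 9 15 8)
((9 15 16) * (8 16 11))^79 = (8 11 15 9 16)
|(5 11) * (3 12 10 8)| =4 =|(3 12 10 8)(5 11)|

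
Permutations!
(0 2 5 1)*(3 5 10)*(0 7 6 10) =(0 2)(1 7 6 10 3 5) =[2, 7, 0, 5, 4, 1, 10, 6, 8, 9, 3]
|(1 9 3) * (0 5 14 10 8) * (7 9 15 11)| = |(0 5 14 10 8)(1 15 11 7 9 3)| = 30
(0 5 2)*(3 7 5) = [3, 1, 0, 7, 4, 2, 6, 5] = (0 3 7 5 2)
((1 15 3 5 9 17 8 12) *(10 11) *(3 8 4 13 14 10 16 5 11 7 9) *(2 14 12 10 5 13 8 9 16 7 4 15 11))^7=((1 11 7 16 13 12)(2 14 5 3)(4 8 10)(9 17 15))^7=(1 11 7 16 13 12)(2 3 5 14)(4 8 10)(9 17 15)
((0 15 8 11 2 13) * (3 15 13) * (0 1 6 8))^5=((0 13 1 6 8 11 2 3 15))^5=(0 11 13 2 1 3 6 15 8)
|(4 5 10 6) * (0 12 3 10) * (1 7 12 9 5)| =|(0 9 5)(1 7 12 3 10 6 4)| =21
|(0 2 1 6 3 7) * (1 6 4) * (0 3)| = 6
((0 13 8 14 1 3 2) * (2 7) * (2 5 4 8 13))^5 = (0 2)(1 8 5 3 14 4 7)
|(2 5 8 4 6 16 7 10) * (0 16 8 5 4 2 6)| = |(0 16 7 10 6 8 2 4)| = 8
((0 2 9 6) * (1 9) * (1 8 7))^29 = ((0 2 8 7 1 9 6))^29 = (0 2 8 7 1 9 6)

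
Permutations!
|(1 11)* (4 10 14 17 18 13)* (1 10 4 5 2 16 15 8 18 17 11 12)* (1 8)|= 9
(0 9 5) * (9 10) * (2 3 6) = (0 10 9 5)(2 3 6) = [10, 1, 3, 6, 4, 0, 2, 7, 8, 5, 9]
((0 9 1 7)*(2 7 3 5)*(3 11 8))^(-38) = (0 2 3 11 9 7 5 8 1)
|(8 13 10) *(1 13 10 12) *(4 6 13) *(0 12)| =6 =|(0 12 1 4 6 13)(8 10)|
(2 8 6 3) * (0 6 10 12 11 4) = [6, 1, 8, 2, 0, 5, 3, 7, 10, 9, 12, 4, 11] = (0 6 3 2 8 10 12 11 4)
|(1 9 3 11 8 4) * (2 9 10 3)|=|(1 10 3 11 8 4)(2 9)|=6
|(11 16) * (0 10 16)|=4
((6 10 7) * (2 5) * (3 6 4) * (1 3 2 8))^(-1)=((1 3 6 10 7 4 2 5 8))^(-1)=(1 8 5 2 4 7 10 6 3)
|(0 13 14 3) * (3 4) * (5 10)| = 10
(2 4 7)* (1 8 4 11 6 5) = (1 8 4 7 2 11 6 5) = [0, 8, 11, 3, 7, 1, 5, 2, 4, 9, 10, 6]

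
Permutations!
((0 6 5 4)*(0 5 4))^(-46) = (0 4)(5 6)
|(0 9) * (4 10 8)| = |(0 9)(4 10 8)| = 6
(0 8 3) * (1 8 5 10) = [5, 8, 2, 0, 4, 10, 6, 7, 3, 9, 1] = (0 5 10 1 8 3)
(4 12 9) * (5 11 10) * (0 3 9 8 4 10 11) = (0 3 9 10 5)(4 12 8) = [3, 1, 2, 9, 12, 0, 6, 7, 4, 10, 5, 11, 8]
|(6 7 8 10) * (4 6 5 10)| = |(4 6 7 8)(5 10)| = 4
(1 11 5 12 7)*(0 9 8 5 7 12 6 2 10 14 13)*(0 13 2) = (0 9 8 5 6)(1 11 7)(2 10 14) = [9, 11, 10, 3, 4, 6, 0, 1, 5, 8, 14, 7, 12, 13, 2]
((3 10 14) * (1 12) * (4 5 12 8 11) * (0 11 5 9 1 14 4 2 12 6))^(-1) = (0 6 5 8 1 9 4 10 3 14 12 2 11)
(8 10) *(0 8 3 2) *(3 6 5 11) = (0 8 10 6 5 11 3 2) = [8, 1, 0, 2, 4, 11, 5, 7, 10, 9, 6, 3]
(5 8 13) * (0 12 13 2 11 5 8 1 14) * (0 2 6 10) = (0 12 13 8 6 10)(1 14 2 11 5) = [12, 14, 11, 3, 4, 1, 10, 7, 6, 9, 0, 5, 13, 8, 2]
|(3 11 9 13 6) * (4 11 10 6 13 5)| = 12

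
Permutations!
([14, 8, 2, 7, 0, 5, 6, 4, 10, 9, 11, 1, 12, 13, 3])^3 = (0 7 14 4 3)(1 11 10 8)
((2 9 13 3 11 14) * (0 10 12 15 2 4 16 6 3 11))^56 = ((0 10 12 15 2 9 13 11 14 4 16 6 3))^56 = (0 2 14 3 15 11 6 12 13 16 10 9 4)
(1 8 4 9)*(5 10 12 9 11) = (1 8 4 11 5 10 12 9) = [0, 8, 2, 3, 11, 10, 6, 7, 4, 1, 12, 5, 9]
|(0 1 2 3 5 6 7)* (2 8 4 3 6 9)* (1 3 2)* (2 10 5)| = |(0 3 2 6 7)(1 8 4 10 5 9)| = 30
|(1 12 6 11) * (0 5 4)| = 12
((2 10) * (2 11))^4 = (2 10 11)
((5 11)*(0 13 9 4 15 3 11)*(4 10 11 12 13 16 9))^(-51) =(0 10)(3 15 4 13 12)(5 9)(11 16)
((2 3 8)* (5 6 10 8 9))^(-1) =(2 8 10 6 5 9 3)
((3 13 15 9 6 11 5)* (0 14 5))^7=(0 6 15 3 14 11 9 13 5)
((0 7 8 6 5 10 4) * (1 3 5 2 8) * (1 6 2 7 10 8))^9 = ((0 10 4)(1 3 5 8 2)(6 7))^9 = (10)(1 2 8 5 3)(6 7)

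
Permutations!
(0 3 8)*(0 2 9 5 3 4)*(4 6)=(0 6 4)(2 9 5 3 8)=[6, 1, 9, 8, 0, 3, 4, 7, 2, 5]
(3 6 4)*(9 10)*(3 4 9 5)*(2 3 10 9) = (2 3 6)(5 10) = [0, 1, 3, 6, 4, 10, 2, 7, 8, 9, 5]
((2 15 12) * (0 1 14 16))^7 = ((0 1 14 16)(2 15 12))^7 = (0 16 14 1)(2 15 12)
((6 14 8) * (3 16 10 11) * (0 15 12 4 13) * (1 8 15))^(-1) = (0 13 4 12 15 14 6 8 1)(3 11 10 16)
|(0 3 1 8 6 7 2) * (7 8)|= 10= |(0 3 1 7 2)(6 8)|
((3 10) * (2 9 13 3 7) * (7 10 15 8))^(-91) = (15)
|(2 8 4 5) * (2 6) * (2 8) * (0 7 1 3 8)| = |(0 7 1 3 8 4 5 6)| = 8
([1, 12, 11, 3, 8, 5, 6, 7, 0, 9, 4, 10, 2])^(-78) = [12, 2, 10, 3, 0, 5, 6, 7, 1, 9, 8, 4, 11]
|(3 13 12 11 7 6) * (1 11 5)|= |(1 11 7 6 3 13 12 5)|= 8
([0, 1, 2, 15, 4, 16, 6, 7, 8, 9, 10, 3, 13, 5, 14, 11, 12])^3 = [0, 1, 2, 3, 4, 13, 6, 7, 8, 9, 10, 11, 16, 12, 14, 15, 5]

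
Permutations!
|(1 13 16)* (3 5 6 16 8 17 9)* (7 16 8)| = 12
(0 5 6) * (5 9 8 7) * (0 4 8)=(0 9)(4 8 7 5 6)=[9, 1, 2, 3, 8, 6, 4, 5, 7, 0]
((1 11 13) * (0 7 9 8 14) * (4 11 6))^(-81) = ((0 7 9 8 14)(1 6 4 11 13))^(-81) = (0 14 8 9 7)(1 13 11 4 6)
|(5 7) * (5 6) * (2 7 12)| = 5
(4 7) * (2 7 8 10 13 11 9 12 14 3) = (2 7 4 8 10 13 11 9 12 14 3) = [0, 1, 7, 2, 8, 5, 6, 4, 10, 12, 13, 9, 14, 11, 3]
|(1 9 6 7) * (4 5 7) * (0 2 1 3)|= |(0 2 1 9 6 4 5 7 3)|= 9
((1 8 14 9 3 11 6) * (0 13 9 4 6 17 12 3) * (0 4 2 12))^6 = ((0 13 9 4 6 1 8 14 2 12 3 11 17))^6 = (0 8 17 1 11 6 3 4 12 9 2 13 14)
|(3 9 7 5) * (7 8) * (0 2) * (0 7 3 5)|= |(0 2 7)(3 9 8)|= 3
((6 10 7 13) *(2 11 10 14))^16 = ((2 11 10 7 13 6 14))^16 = (2 10 13 14 11 7 6)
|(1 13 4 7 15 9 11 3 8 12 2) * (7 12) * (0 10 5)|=30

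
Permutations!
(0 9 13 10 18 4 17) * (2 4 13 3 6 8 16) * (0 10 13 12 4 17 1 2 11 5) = (0 9 3 6 8 16 11 5)(1 2 17 10 18 12 4) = [9, 2, 17, 6, 1, 0, 8, 7, 16, 3, 18, 5, 4, 13, 14, 15, 11, 10, 12]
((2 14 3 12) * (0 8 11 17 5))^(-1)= (0 5 17 11 8)(2 12 3 14)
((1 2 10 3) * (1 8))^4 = (1 8 3 10 2)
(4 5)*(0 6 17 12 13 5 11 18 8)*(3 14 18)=(0 6 17 12 13 5 4 11 3 14 18 8)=[6, 1, 2, 14, 11, 4, 17, 7, 0, 9, 10, 3, 13, 5, 18, 15, 16, 12, 8]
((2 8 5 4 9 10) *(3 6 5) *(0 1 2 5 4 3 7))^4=((0 1 2 8 7)(3 6 4 9 10 5))^4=(0 7 8 2 1)(3 10 4)(5 9 6)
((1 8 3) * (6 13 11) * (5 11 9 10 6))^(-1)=(1 3 8)(5 11)(6 10 9 13)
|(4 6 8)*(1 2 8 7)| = 6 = |(1 2 8 4 6 7)|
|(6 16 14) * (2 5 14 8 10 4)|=|(2 5 14 6 16 8 10 4)|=8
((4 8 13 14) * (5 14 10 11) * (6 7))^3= (4 10 14 13 5 8 11)(6 7)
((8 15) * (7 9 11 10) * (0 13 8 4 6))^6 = (15)(7 11)(9 10)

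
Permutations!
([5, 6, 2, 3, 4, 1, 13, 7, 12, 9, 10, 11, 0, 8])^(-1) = [12, 5, 2, 3, 4, 0, 1, 7, 13, 9, 10, 11, 8, 6]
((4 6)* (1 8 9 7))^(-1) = (1 7 9 8)(4 6)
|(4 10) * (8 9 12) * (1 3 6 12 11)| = |(1 3 6 12 8 9 11)(4 10)| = 14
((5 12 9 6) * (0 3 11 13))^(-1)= ((0 3 11 13)(5 12 9 6))^(-1)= (0 13 11 3)(5 6 9 12)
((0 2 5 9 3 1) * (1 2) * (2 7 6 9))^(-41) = (0 1)(2 5)(3 9 6 7)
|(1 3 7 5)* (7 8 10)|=|(1 3 8 10 7 5)|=6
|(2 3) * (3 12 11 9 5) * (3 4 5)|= 10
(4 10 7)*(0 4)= [4, 1, 2, 3, 10, 5, 6, 0, 8, 9, 7]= (0 4 10 7)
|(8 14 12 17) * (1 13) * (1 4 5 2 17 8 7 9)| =|(1 13 4 5 2 17 7 9)(8 14 12)| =24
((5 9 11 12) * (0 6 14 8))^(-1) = ((0 6 14 8)(5 9 11 12))^(-1) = (0 8 14 6)(5 12 11 9)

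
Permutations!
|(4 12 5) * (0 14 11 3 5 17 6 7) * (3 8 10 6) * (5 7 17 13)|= 36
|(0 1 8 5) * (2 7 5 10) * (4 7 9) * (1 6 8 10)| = |(0 6 8 1 10 2 9 4 7 5)| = 10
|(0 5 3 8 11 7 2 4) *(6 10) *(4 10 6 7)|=6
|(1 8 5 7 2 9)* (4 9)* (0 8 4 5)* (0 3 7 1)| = 9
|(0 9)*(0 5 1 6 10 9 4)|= |(0 4)(1 6 10 9 5)|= 10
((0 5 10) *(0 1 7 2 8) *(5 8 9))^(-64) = (1 2 5)(7 9 10)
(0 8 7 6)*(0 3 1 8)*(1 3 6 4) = (1 8 7 4) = [0, 8, 2, 3, 1, 5, 6, 4, 7]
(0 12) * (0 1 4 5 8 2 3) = (0 12 1 4 5 8 2 3) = [12, 4, 3, 0, 5, 8, 6, 7, 2, 9, 10, 11, 1]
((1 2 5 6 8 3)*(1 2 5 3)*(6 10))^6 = (1 5 10 6 8)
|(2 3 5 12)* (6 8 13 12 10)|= |(2 3 5 10 6 8 13 12)|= 8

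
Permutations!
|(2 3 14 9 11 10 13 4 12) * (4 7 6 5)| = |(2 3 14 9 11 10 13 7 6 5 4 12)| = 12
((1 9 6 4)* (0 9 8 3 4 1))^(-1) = (0 4 3 8 1 6 9)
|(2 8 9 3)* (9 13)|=|(2 8 13 9 3)|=5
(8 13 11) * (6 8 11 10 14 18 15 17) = [0, 1, 2, 3, 4, 5, 8, 7, 13, 9, 14, 11, 12, 10, 18, 17, 16, 6, 15] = (6 8 13 10 14 18 15 17)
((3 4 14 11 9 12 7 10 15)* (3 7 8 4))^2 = ((4 14 11 9 12 8)(7 10 15))^2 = (4 11 12)(7 15 10)(8 14 9)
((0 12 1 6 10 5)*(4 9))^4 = (0 10 1)(5 6 12) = ((0 12 1 6 10 5)(4 9))^4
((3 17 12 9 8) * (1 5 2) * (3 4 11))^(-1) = (1 2 5)(3 11 4 8 9 12 17) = ((1 5 2)(3 17 12 9 8 4 11))^(-1)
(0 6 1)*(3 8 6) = (0 3 8 6 1) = [3, 0, 2, 8, 4, 5, 1, 7, 6]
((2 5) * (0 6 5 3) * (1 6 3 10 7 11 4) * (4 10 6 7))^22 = (1 11 4 7 10)(2 6 5) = ((0 3)(1 7 11 10 4)(2 6 5))^22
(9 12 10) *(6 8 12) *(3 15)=[0, 1, 2, 15, 4, 5, 8, 7, 12, 6, 9, 11, 10, 13, 14, 3]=(3 15)(6 8 12 10 9)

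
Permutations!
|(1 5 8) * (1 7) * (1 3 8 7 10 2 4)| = 8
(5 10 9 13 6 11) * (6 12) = [0, 1, 2, 3, 4, 10, 11, 7, 8, 13, 9, 5, 6, 12] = (5 10 9 13 12 6 11)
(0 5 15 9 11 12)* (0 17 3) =[5, 1, 2, 0, 4, 15, 6, 7, 8, 11, 10, 12, 17, 13, 14, 9, 16, 3] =(0 5 15 9 11 12 17 3)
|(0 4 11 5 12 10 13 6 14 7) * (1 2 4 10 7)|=|(0 10 13 6 14 1 2 4 11 5 12 7)|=12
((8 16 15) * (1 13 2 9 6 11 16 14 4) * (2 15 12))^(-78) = (16)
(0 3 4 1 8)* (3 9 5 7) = (0 9 5 7 3 4 1 8) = [9, 8, 2, 4, 1, 7, 6, 3, 0, 5]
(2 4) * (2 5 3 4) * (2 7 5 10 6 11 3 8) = (2 7 5 8)(3 4 10 6 11) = [0, 1, 7, 4, 10, 8, 11, 5, 2, 9, 6, 3]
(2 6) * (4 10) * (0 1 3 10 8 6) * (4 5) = (0 1 3 10 5 4 8 6 2) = [1, 3, 0, 10, 8, 4, 2, 7, 6, 9, 5]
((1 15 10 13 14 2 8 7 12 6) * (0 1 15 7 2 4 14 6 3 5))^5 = ((0 1 7 12 3 5)(2 8)(4 14)(6 15 10 13))^5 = (0 5 3 12 7 1)(2 8)(4 14)(6 15 10 13)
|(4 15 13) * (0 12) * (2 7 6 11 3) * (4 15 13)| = 30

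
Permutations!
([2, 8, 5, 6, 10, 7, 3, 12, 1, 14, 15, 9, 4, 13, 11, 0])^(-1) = [15, 8, 0, 6, 12, 2, 3, 5, 1, 11, 4, 14, 7, 13, 9, 10]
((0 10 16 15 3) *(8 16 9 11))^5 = (0 16 9 3 8 10 15 11)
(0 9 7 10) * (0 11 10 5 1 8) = (0 9 7 5 1 8)(10 11) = [9, 8, 2, 3, 4, 1, 6, 5, 0, 7, 11, 10]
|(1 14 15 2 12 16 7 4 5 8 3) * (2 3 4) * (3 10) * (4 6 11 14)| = 20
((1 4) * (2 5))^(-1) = ((1 4)(2 5))^(-1) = (1 4)(2 5)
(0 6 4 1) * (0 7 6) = [0, 7, 2, 3, 1, 5, 4, 6] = (1 7 6 4)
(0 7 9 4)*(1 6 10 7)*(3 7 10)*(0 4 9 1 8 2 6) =(10)(0 8 2 6 3 7 1) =[8, 0, 6, 7, 4, 5, 3, 1, 2, 9, 10]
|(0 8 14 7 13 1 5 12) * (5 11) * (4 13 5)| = 12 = |(0 8 14 7 5 12)(1 11 4 13)|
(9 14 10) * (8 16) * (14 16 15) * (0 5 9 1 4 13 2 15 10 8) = (0 5 9 16)(1 4 13 2 15 14 8 10) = [5, 4, 15, 3, 13, 9, 6, 7, 10, 16, 1, 11, 12, 2, 8, 14, 0]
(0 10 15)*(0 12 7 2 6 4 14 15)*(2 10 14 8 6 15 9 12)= (0 14 9 12 7 10)(2 15)(4 8 6)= [14, 1, 15, 3, 8, 5, 4, 10, 6, 12, 0, 11, 7, 13, 9, 2]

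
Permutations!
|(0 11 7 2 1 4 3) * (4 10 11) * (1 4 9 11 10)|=|(0 9 11 7 2 4 3)|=7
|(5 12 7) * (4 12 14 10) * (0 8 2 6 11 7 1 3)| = 13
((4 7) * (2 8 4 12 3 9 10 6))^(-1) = ((2 8 4 7 12 3 9 10 6))^(-1) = (2 6 10 9 3 12 7 4 8)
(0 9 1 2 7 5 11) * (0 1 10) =(0 9 10)(1 2 7 5 11) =[9, 2, 7, 3, 4, 11, 6, 5, 8, 10, 0, 1]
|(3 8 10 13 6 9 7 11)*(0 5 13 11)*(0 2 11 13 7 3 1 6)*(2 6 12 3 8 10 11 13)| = |(0 5 7 6 9 8 11 1 12 3 10 2 13)| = 13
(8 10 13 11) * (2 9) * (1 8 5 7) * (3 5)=(1 8 10 13 11 3 5 7)(2 9)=[0, 8, 9, 5, 4, 7, 6, 1, 10, 2, 13, 3, 12, 11]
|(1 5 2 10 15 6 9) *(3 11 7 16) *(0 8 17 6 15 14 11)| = 14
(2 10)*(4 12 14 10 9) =(2 9 4 12 14 10) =[0, 1, 9, 3, 12, 5, 6, 7, 8, 4, 2, 11, 14, 13, 10]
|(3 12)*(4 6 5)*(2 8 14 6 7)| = |(2 8 14 6 5 4 7)(3 12)| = 14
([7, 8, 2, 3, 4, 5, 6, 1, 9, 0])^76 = (0 7 1 8 9)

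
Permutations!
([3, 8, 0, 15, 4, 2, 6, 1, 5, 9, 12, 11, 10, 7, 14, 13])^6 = [8, 15, 1, 5, 4, 7, 6, 3, 13, 9, 10, 11, 12, 0, 14, 2]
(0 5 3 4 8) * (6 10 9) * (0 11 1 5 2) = (0 2)(1 5 3 4 8 11)(6 10 9) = [2, 5, 0, 4, 8, 3, 10, 7, 11, 6, 9, 1]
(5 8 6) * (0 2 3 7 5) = (0 2 3 7 5 8 6) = [2, 1, 3, 7, 4, 8, 0, 5, 6]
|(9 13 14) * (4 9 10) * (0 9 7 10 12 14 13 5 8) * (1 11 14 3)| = |(0 9 5 8)(1 11 14 12 3)(4 7 10)| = 60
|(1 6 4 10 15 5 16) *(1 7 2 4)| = 14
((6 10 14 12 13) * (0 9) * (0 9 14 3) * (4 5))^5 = ((0 14 12 13 6 10 3)(4 5))^5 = (0 10 13 14 3 6 12)(4 5)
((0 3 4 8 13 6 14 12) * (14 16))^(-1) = (0 12 14 16 6 13 8 4 3)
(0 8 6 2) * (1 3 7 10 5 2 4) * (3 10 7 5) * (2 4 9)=(0 8 6 9 2)(1 10 3 5 4)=[8, 10, 0, 5, 1, 4, 9, 7, 6, 2, 3]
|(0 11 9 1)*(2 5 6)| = |(0 11 9 1)(2 5 6)| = 12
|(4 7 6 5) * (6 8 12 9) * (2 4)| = |(2 4 7 8 12 9 6 5)| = 8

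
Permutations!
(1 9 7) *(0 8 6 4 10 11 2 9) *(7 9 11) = (0 8 6 4 10 7 1)(2 11) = [8, 0, 11, 3, 10, 5, 4, 1, 6, 9, 7, 2]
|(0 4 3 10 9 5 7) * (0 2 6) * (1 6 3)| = 12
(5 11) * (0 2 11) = (0 2 11 5) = [2, 1, 11, 3, 4, 0, 6, 7, 8, 9, 10, 5]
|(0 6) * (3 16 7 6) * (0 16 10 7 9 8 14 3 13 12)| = |(0 13 12)(3 10 7 6 16 9 8 14)| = 24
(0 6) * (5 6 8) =(0 8 5 6) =[8, 1, 2, 3, 4, 6, 0, 7, 5]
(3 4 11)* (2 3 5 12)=(2 3 4 11 5 12)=[0, 1, 3, 4, 11, 12, 6, 7, 8, 9, 10, 5, 2]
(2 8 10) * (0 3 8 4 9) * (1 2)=(0 3 8 10 1 2 4 9)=[3, 2, 4, 8, 9, 5, 6, 7, 10, 0, 1]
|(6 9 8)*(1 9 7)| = 5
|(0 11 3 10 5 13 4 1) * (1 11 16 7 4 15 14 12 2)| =14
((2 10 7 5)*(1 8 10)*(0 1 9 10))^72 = (2 10 5 9 7)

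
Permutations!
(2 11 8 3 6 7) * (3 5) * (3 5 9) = (2 11 8 9 3 6 7) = [0, 1, 11, 6, 4, 5, 7, 2, 9, 3, 10, 8]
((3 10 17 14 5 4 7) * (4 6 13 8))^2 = ((3 10 17 14 5 6 13 8 4 7))^2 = (3 17 5 13 4)(6 8 7 10 14)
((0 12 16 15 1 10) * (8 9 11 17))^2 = (0 16 1)(8 11)(9 17)(10 12 15)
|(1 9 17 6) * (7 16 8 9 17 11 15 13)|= 21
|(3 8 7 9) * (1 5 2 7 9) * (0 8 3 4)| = |(0 8 9 4)(1 5 2 7)| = 4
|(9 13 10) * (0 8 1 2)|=12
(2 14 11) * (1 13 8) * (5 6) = (1 13 8)(2 14 11)(5 6) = [0, 13, 14, 3, 4, 6, 5, 7, 1, 9, 10, 2, 12, 8, 11]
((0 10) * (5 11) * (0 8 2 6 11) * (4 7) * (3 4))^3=(0 2 5 8 11 10 6)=((0 10 8 2 6 11 5)(3 4 7))^3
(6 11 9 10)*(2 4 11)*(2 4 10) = (2 10 6 4 11 9) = [0, 1, 10, 3, 11, 5, 4, 7, 8, 2, 6, 9]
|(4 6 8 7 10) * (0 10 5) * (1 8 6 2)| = |(0 10 4 2 1 8 7 5)| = 8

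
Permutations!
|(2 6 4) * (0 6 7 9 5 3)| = |(0 6 4 2 7 9 5 3)| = 8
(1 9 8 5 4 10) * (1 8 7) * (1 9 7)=(1 7 9)(4 10 8 5)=[0, 7, 2, 3, 10, 4, 6, 9, 5, 1, 8]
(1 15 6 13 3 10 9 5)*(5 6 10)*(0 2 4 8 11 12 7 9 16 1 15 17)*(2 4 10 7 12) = [4, 17, 10, 5, 8, 15, 13, 9, 11, 6, 16, 2, 12, 3, 14, 7, 1, 0] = (0 4 8 11 2 10 16 1 17)(3 5 15 7 9 6 13)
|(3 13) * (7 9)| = |(3 13)(7 9)| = 2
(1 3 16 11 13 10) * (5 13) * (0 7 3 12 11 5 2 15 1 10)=(0 7 3 16 5 13)(1 12 11 2 15)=[7, 12, 15, 16, 4, 13, 6, 3, 8, 9, 10, 2, 11, 0, 14, 1, 5]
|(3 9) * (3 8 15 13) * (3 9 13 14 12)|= 7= |(3 13 9 8 15 14 12)|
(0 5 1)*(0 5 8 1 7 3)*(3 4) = (0 8 1 5 7 4 3) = [8, 5, 2, 0, 3, 7, 6, 4, 1]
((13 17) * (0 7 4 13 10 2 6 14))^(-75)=(0 2 13)(4 14 10)(6 17 7)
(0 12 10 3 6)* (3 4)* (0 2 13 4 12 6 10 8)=(0 6 2 13 4 3 10 12 8)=[6, 1, 13, 10, 3, 5, 2, 7, 0, 9, 12, 11, 8, 4]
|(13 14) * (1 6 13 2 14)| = |(1 6 13)(2 14)| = 6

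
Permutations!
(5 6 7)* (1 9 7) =[0, 9, 2, 3, 4, 6, 1, 5, 8, 7] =(1 9 7 5 6)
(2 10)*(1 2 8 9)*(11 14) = (1 2 10 8 9)(11 14) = [0, 2, 10, 3, 4, 5, 6, 7, 9, 1, 8, 14, 12, 13, 11]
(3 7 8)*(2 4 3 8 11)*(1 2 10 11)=[0, 2, 4, 7, 3, 5, 6, 1, 8, 9, 11, 10]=(1 2 4 3 7)(10 11)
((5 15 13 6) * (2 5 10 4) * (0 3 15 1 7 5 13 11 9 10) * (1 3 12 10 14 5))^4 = ((0 12 10 4 2 13 6)(1 7)(3 15 11 9 14 5))^4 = (0 2 12 13 10 6 4)(3 14 11)(5 9 15)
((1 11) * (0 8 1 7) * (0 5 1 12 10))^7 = (0 10 12 8)(1 5 7 11)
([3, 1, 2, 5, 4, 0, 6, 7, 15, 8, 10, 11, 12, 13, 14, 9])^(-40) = [5, 1, 2, 0, 4, 3, 6, 7, 9, 15, 10, 11, 12, 13, 14, 8]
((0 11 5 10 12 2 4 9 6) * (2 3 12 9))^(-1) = ((0 11 5 10 9 6)(2 4)(3 12))^(-1) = (0 6 9 10 5 11)(2 4)(3 12)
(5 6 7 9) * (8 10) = (5 6 7 9)(8 10) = [0, 1, 2, 3, 4, 6, 7, 9, 10, 5, 8]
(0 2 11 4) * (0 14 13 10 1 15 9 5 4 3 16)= (0 2 11 3 16)(1 15 9 5 4 14 13 10)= [2, 15, 11, 16, 14, 4, 6, 7, 8, 5, 1, 3, 12, 10, 13, 9, 0]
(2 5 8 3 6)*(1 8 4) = (1 8 3 6 2 5 4) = [0, 8, 5, 6, 1, 4, 2, 7, 3]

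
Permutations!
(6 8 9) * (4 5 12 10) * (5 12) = [0, 1, 2, 3, 12, 5, 8, 7, 9, 6, 4, 11, 10] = (4 12 10)(6 8 9)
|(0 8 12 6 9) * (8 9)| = 6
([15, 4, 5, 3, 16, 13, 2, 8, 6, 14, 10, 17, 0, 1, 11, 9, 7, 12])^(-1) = [12, 13, 6, 3, 1, 2, 8, 16, 7, 15, 10, 14, 17, 5, 9, 0, 4, 11]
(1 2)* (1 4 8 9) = (1 2 4 8 9) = [0, 2, 4, 3, 8, 5, 6, 7, 9, 1]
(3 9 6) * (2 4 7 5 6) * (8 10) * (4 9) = (2 9)(3 4 7 5 6)(8 10) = [0, 1, 9, 4, 7, 6, 3, 5, 10, 2, 8]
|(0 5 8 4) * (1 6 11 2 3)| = |(0 5 8 4)(1 6 11 2 3)| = 20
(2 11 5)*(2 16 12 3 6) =(2 11 5 16 12 3 6) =[0, 1, 11, 6, 4, 16, 2, 7, 8, 9, 10, 5, 3, 13, 14, 15, 12]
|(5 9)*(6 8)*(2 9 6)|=|(2 9 5 6 8)|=5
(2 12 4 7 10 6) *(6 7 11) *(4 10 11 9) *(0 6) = (0 6 2 12 10 7 11)(4 9) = [6, 1, 12, 3, 9, 5, 2, 11, 8, 4, 7, 0, 10]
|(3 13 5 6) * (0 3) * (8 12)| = 10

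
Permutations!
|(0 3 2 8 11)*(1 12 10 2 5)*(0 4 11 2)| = 6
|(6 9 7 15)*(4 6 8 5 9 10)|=15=|(4 6 10)(5 9 7 15 8)|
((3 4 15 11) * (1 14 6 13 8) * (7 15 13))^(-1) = ((1 14 6 7 15 11 3 4 13 8))^(-1) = (1 8 13 4 3 11 15 7 6 14)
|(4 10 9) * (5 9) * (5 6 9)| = |(4 10 6 9)| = 4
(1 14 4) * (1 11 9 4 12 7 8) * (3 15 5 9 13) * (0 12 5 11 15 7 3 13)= (0 12 3 7 8 1 14 5 9 4 15 11)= [12, 14, 2, 7, 15, 9, 6, 8, 1, 4, 10, 0, 3, 13, 5, 11]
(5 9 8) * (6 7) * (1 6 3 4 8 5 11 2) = [0, 6, 1, 4, 8, 9, 7, 3, 11, 5, 10, 2] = (1 6 7 3 4 8 11 2)(5 9)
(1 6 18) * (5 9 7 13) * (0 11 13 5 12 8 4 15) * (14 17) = (0 11 13 12 8 4 15)(1 6 18)(5 9 7)(14 17) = [11, 6, 2, 3, 15, 9, 18, 5, 4, 7, 10, 13, 8, 12, 17, 0, 16, 14, 1]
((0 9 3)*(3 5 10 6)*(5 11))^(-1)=(0 3 6 10 5 11 9)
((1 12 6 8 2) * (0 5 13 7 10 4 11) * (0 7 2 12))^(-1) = ((0 5 13 2 1)(4 11 7 10)(6 8 12))^(-1) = (0 1 2 13 5)(4 10 7 11)(6 12 8)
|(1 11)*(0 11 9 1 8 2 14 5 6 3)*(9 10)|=|(0 11 8 2 14 5 6 3)(1 10 9)|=24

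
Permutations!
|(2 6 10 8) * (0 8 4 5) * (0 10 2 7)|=|(0 8 7)(2 6)(4 5 10)|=6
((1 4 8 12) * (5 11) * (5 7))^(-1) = (1 12 8 4)(5 7 11)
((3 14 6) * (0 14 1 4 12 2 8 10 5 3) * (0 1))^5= (0 12 3 4 5 1 10 6 8 14 2)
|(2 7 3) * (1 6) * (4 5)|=6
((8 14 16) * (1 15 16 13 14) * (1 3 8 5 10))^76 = (1 15 16 5 10)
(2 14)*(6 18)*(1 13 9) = (1 13 9)(2 14)(6 18) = [0, 13, 14, 3, 4, 5, 18, 7, 8, 1, 10, 11, 12, 9, 2, 15, 16, 17, 6]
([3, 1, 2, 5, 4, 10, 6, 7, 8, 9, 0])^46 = [5, 1, 2, 10, 4, 0, 6, 7, 8, 9, 3]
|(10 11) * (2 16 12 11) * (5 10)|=|(2 16 12 11 5 10)|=6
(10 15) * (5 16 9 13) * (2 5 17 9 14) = (2 5 16 14)(9 13 17)(10 15) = [0, 1, 5, 3, 4, 16, 6, 7, 8, 13, 15, 11, 12, 17, 2, 10, 14, 9]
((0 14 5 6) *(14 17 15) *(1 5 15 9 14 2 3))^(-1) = (0 6 5 1 3 2 15 14 9 17)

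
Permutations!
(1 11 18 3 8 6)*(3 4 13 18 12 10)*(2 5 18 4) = (1 11 12 10 3 8 6)(2 5 18)(4 13) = [0, 11, 5, 8, 13, 18, 1, 7, 6, 9, 3, 12, 10, 4, 14, 15, 16, 17, 2]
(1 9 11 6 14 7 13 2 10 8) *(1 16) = [0, 9, 10, 3, 4, 5, 14, 13, 16, 11, 8, 6, 12, 2, 7, 15, 1] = (1 9 11 6 14 7 13 2 10 8 16)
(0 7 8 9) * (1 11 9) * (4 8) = [7, 11, 2, 3, 8, 5, 6, 4, 1, 0, 10, 9] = (0 7 4 8 1 11 9)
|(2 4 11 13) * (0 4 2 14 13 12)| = |(0 4 11 12)(13 14)| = 4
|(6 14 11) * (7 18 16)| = |(6 14 11)(7 18 16)| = 3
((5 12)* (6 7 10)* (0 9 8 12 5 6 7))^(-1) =(0 6 12 8 9)(7 10)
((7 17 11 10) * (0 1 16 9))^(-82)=(0 16)(1 9)(7 11)(10 17)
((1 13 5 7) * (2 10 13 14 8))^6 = ((1 14 8 2 10 13 5 7))^6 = (1 5 10 8)(2 14 7 13)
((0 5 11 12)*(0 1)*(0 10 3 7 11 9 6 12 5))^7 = ((1 10 3 7 11 5 9 6 12))^7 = (1 6 5 7 10 12 9 11 3)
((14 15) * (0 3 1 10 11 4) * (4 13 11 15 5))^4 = ((0 3 1 10 15 14 5 4)(11 13))^4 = (0 15)(1 5)(3 14)(4 10)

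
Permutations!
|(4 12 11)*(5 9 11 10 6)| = 7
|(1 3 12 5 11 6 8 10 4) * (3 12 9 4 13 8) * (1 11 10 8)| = |(1 12 5 10 13)(3 9 4 11 6)| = 5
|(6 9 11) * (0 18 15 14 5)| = 15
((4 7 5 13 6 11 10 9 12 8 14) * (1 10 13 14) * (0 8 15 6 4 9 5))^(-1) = (0 7 4 13 11 6 15 12 9 14 5 10 1 8)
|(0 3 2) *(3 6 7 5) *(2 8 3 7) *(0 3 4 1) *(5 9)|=|(0 6 2 3 8 4 1)(5 7 9)|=21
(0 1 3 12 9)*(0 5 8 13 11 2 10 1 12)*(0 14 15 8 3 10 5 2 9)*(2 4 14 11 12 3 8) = (0 3 11 9 4 14 15 2 5 8 13 12)(1 10) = [3, 10, 5, 11, 14, 8, 6, 7, 13, 4, 1, 9, 0, 12, 15, 2]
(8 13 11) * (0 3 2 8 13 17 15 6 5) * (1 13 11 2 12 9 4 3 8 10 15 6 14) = (0 8 17 6 5)(1 13 2 10 15 14)(3 12 9 4) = [8, 13, 10, 12, 3, 0, 5, 7, 17, 4, 15, 11, 9, 2, 1, 14, 16, 6]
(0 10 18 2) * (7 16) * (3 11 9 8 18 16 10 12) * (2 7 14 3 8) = (0 12 8 18 7 10 16 14 3 11 9 2) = [12, 1, 0, 11, 4, 5, 6, 10, 18, 2, 16, 9, 8, 13, 3, 15, 14, 17, 7]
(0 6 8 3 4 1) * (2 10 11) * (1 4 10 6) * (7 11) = (0 1)(2 6 8 3 10 7 11) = [1, 0, 6, 10, 4, 5, 8, 11, 3, 9, 7, 2]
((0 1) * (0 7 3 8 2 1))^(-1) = ((1 7 3 8 2))^(-1) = (1 2 8 3 7)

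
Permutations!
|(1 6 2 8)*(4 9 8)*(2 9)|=4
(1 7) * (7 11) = [0, 11, 2, 3, 4, 5, 6, 1, 8, 9, 10, 7] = (1 11 7)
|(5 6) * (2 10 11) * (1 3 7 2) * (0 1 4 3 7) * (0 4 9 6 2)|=6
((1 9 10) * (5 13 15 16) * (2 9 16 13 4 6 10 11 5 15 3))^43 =((1 16 15 13 3 2 9 11 5 4 6 10))^43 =(1 11 15 4 3 10 9 16 5 13 6 2)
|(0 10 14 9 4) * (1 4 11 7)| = |(0 10 14 9 11 7 1 4)| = 8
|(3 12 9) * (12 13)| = 4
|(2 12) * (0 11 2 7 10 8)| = 7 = |(0 11 2 12 7 10 8)|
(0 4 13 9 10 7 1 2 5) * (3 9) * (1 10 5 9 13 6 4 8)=(0 8 1 2 9 5)(3 13)(4 6)(7 10)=[8, 2, 9, 13, 6, 0, 4, 10, 1, 5, 7, 11, 12, 3]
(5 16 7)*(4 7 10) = (4 7 5 16 10) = [0, 1, 2, 3, 7, 16, 6, 5, 8, 9, 4, 11, 12, 13, 14, 15, 10]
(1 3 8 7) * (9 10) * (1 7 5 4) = [0, 3, 2, 8, 1, 4, 6, 7, 5, 10, 9] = (1 3 8 5 4)(9 10)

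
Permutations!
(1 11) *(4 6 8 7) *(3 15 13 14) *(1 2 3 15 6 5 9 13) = (1 11 2 3 6 8 7 4 5 9 13 14 15) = [0, 11, 3, 6, 5, 9, 8, 4, 7, 13, 10, 2, 12, 14, 15, 1]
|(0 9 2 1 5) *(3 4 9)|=|(0 3 4 9 2 1 5)|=7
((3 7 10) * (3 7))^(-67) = (7 10)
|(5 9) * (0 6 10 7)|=|(0 6 10 7)(5 9)|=4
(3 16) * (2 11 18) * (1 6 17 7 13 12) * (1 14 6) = (2 11 18)(3 16)(6 17 7 13 12 14) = [0, 1, 11, 16, 4, 5, 17, 13, 8, 9, 10, 18, 14, 12, 6, 15, 3, 7, 2]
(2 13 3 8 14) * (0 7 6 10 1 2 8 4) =[7, 2, 13, 4, 0, 5, 10, 6, 14, 9, 1, 11, 12, 3, 8] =(0 7 6 10 1 2 13 3 4)(8 14)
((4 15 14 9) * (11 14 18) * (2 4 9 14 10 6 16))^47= (2 16 6 10 11 18 15 4)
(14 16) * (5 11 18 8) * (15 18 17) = (5 11 17 15 18 8)(14 16) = [0, 1, 2, 3, 4, 11, 6, 7, 5, 9, 10, 17, 12, 13, 16, 18, 14, 15, 8]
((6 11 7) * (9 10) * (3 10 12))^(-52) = ((3 10 9 12)(6 11 7))^(-52) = (12)(6 7 11)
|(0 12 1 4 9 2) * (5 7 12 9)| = |(0 9 2)(1 4 5 7 12)| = 15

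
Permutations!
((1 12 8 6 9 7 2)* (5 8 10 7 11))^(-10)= ((1 12 10 7 2)(5 8 6 9 11))^(-10)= (12)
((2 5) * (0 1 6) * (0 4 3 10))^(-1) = ((0 1 6 4 3 10)(2 5))^(-1) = (0 10 3 4 6 1)(2 5)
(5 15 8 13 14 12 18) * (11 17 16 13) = (5 15 8 11 17 16 13 14 12 18) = [0, 1, 2, 3, 4, 15, 6, 7, 11, 9, 10, 17, 18, 14, 12, 8, 13, 16, 5]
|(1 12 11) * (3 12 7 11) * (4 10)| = 6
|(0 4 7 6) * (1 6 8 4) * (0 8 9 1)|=|(1 6 8 4 7 9)|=6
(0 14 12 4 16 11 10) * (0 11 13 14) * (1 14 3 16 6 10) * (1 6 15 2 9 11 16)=(1 14 12 4 15 2 9 11 6 10 16 13 3)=[0, 14, 9, 1, 15, 5, 10, 7, 8, 11, 16, 6, 4, 3, 12, 2, 13]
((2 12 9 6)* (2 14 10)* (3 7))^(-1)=(2 10 14 6 9 12)(3 7)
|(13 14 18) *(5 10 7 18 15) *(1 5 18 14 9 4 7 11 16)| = 35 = |(1 5 10 11 16)(4 7 14 15 18 13 9)|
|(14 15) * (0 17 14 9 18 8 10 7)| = 9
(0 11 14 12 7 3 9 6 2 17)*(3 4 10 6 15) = (0 11 14 12 7 4 10 6 2 17)(3 9 15) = [11, 1, 17, 9, 10, 5, 2, 4, 8, 15, 6, 14, 7, 13, 12, 3, 16, 0]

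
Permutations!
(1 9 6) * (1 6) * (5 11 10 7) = (1 9)(5 11 10 7) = [0, 9, 2, 3, 4, 11, 6, 5, 8, 1, 7, 10]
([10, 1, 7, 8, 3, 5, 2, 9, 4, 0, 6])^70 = [7, 1, 10, 8, 3, 5, 0, 6, 4, 2, 9]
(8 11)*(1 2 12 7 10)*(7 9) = [0, 2, 12, 3, 4, 5, 6, 10, 11, 7, 1, 8, 9] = (1 2 12 9 7 10)(8 11)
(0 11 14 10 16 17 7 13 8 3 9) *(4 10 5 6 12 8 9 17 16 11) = (0 4 10 11 14 5 6 12 8 3 17 7 13 9) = [4, 1, 2, 17, 10, 6, 12, 13, 3, 0, 11, 14, 8, 9, 5, 15, 16, 7]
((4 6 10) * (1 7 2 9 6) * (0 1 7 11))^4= (0 1 11)(2 4 6)(7 10 9)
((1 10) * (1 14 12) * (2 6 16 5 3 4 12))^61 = ((1 10 14 2 6 16 5 3 4 12))^61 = (1 10 14 2 6 16 5 3 4 12)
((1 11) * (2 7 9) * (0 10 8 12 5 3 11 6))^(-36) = (12)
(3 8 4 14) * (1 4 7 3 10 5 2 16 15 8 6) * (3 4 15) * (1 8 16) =(1 15 16 3 6 8 7 4 14 10 5 2) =[0, 15, 1, 6, 14, 2, 8, 4, 7, 9, 5, 11, 12, 13, 10, 16, 3]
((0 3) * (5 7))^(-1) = (0 3)(5 7) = ((0 3)(5 7))^(-1)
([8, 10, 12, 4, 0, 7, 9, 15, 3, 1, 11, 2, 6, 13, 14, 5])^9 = (15)(0 8 3 4)(1 11 12 9 10 2 6)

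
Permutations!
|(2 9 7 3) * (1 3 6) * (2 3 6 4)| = 4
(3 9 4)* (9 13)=(3 13 9 4)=[0, 1, 2, 13, 3, 5, 6, 7, 8, 4, 10, 11, 12, 9]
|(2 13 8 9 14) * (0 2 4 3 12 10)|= 10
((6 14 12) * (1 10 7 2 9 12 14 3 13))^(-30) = (14)(1 6 2)(3 9 10)(7 13 12)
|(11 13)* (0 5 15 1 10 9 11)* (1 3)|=|(0 5 15 3 1 10 9 11 13)|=9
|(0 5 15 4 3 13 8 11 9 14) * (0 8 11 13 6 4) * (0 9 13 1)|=|(0 5 15 9 14 8 1)(3 6 4)(11 13)|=42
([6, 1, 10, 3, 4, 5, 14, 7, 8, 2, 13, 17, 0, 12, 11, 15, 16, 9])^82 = (0 14 17 2 13)(6 11 9 10 12)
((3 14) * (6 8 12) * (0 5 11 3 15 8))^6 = ((0 5 11 3 14 15 8 12 6))^6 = (0 8 3)(5 12 14)(6 15 11)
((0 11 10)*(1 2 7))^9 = ((0 11 10)(1 2 7))^9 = (11)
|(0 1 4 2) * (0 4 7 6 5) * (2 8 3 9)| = |(0 1 7 6 5)(2 4 8 3 9)| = 5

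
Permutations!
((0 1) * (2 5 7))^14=((0 1)(2 5 7))^14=(2 7 5)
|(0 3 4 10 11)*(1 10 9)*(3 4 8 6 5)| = |(0 4 9 1 10 11)(3 8 6 5)| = 12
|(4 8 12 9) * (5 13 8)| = 6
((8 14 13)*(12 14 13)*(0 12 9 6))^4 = ((0 12 14 9 6)(8 13))^4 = (0 6 9 14 12)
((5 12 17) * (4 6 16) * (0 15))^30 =((0 15)(4 6 16)(5 12 17))^30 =(17)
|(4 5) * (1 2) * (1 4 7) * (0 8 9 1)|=8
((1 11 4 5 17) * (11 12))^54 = (17)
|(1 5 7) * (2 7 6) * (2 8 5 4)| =|(1 4 2 7)(5 6 8)| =12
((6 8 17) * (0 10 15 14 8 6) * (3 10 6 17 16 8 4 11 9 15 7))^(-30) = ((0 6 17)(3 10 7)(4 11 9 15 14)(8 16))^(-30) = (17)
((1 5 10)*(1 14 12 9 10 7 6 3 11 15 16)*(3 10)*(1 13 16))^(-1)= (1 15 11 3 9 12 14 10 6 7 5)(13 16)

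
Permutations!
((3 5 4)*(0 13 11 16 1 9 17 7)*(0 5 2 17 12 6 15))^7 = (0 6 9 16 13 15 12 1 11)(2 17 7 5 4 3) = ((0 13 11 16 1 9 12 6 15)(2 17 7 5 4 3))^7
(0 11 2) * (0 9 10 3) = [11, 1, 9, 0, 4, 5, 6, 7, 8, 10, 3, 2] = (0 11 2 9 10 3)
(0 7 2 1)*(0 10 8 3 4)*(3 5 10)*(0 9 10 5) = (0 7 2 1 3 4 9 10 8) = [7, 3, 1, 4, 9, 5, 6, 2, 0, 10, 8]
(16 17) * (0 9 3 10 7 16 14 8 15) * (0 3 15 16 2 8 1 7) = (0 9 15 3 10)(1 7 2 8 16 17 14) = [9, 7, 8, 10, 4, 5, 6, 2, 16, 15, 0, 11, 12, 13, 1, 3, 17, 14]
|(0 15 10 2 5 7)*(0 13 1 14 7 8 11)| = 28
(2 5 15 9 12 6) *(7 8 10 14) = (2 5 15 9 12 6)(7 8 10 14) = [0, 1, 5, 3, 4, 15, 2, 8, 10, 12, 14, 11, 6, 13, 7, 9]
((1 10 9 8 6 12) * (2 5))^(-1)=((1 10 9 8 6 12)(2 5))^(-1)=(1 12 6 8 9 10)(2 5)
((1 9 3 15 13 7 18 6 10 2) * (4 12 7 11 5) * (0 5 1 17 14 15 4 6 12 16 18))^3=(0 10 14 11 3 18)(1 4 12 5 2 15)(6 17 13 9 16 7)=((0 5 6 10 2 17 14 15 13 11 1 9 3 4 16 18 12 7))^3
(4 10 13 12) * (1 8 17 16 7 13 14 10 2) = (1 8 17 16 7 13 12 4 2)(10 14) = [0, 8, 1, 3, 2, 5, 6, 13, 17, 9, 14, 11, 4, 12, 10, 15, 7, 16]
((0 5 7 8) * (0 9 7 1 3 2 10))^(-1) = (0 10 2 3 1 5)(7 9 8)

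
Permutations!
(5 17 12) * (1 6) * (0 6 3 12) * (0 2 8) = (0 6 1 3 12 5 17 2 8) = [6, 3, 8, 12, 4, 17, 1, 7, 0, 9, 10, 11, 5, 13, 14, 15, 16, 2]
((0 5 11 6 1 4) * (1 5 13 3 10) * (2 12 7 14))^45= (0 10)(1 13)(2 12 7 14)(3 4)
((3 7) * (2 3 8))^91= (2 8 7 3)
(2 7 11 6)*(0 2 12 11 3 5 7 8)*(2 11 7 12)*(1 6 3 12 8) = [11, 6, 1, 5, 4, 8, 2, 12, 0, 9, 10, 3, 7] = (0 11 3 5 8)(1 6 2)(7 12)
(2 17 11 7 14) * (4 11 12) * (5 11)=(2 17 12 4 5 11 7 14)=[0, 1, 17, 3, 5, 11, 6, 14, 8, 9, 10, 7, 4, 13, 2, 15, 16, 12]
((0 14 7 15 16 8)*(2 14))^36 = (0 2 14 7 15 16 8)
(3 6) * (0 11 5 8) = (0 11 5 8)(3 6) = [11, 1, 2, 6, 4, 8, 3, 7, 0, 9, 10, 5]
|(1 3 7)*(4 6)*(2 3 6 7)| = 4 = |(1 6 4 7)(2 3)|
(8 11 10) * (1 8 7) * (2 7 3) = (1 8 11 10 3 2 7) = [0, 8, 7, 2, 4, 5, 6, 1, 11, 9, 3, 10]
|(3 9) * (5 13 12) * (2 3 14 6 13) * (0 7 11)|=|(0 7 11)(2 3 9 14 6 13 12 5)|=24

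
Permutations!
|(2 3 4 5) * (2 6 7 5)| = |(2 3 4)(5 6 7)| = 3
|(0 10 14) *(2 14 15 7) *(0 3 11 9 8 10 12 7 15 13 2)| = 24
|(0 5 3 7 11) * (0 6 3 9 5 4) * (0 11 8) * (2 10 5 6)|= 11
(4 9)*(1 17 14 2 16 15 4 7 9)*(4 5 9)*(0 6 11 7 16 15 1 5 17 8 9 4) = (0 6 11 7)(1 8 9 16)(2 15 17 14)(4 5) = [6, 8, 15, 3, 5, 4, 11, 0, 9, 16, 10, 7, 12, 13, 2, 17, 1, 14]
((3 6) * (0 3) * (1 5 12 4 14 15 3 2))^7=((0 2 1 5 12 4 14 15 3 6))^7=(0 15 12 2 3 4 1 6 14 5)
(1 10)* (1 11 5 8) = (1 10 11 5 8) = [0, 10, 2, 3, 4, 8, 6, 7, 1, 9, 11, 5]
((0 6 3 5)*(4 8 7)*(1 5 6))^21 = ((0 1 5)(3 6)(4 8 7))^21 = (8)(3 6)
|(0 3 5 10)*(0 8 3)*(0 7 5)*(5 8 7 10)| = |(0 10 7 8 3)| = 5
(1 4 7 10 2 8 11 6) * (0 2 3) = (0 2 8 11 6 1 4 7 10 3) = [2, 4, 8, 0, 7, 5, 1, 10, 11, 9, 3, 6]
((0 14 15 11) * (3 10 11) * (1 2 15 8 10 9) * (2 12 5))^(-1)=(0 11 10 8 14)(1 9 3 15 2 5 12)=((0 14 8 10 11)(1 12 5 2 15 3 9))^(-1)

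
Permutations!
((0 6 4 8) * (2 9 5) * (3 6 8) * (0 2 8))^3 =(2 8 5 9)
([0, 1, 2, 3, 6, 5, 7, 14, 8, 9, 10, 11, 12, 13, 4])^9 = [0, 1, 2, 3, 6, 5, 7, 14, 8, 9, 10, 11, 12, 13, 4]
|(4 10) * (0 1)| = 2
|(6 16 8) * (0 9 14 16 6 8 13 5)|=|(0 9 14 16 13 5)|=6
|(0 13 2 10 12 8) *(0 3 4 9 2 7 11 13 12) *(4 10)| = |(0 12 8 3 10)(2 4 9)(7 11 13)| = 15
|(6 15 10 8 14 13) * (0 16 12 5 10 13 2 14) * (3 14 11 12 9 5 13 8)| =14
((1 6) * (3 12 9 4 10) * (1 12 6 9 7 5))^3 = (1 10 12)(3 7 9)(4 6 5)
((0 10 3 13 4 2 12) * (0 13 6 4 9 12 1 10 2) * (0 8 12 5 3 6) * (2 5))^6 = ((0 5 3)(1 10 6 4 8 12 13 9 2))^6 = (1 13 4)(2 12 6)(8 10 9)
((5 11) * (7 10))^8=((5 11)(7 10))^8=(11)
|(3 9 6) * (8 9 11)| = 5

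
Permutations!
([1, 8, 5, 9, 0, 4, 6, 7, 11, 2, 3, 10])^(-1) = (0 4 5 2 9 3 10 11 8 1)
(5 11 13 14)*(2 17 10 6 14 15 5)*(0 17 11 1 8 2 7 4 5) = (0 17 10 6 14 7 4 5 1 8 2 11 13 15) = [17, 8, 11, 3, 5, 1, 14, 4, 2, 9, 6, 13, 12, 15, 7, 0, 16, 10]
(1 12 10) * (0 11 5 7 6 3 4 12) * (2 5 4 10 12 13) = (0 11 4 13 2 5 7 6 3 10 1) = [11, 0, 5, 10, 13, 7, 3, 6, 8, 9, 1, 4, 12, 2]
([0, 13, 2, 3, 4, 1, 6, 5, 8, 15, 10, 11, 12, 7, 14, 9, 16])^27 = (16)(1 5 7 13)(9 15)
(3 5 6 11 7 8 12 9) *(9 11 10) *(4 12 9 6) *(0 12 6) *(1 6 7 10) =[12, 6, 2, 5, 7, 4, 1, 8, 9, 3, 0, 10, 11] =(0 12 11 10)(1 6)(3 5 4 7 8 9)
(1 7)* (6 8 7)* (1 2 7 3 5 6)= (2 7)(3 5 6 8)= [0, 1, 7, 5, 4, 6, 8, 2, 3]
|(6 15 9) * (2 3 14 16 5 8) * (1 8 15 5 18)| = |(1 8 2 3 14 16 18)(5 15 9 6)| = 28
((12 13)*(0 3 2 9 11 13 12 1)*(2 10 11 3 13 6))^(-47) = (0 13 1)(2 9 3 10 11 6)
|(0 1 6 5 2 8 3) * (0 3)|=|(0 1 6 5 2 8)|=6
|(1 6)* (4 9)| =2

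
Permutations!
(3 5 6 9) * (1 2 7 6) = [0, 2, 7, 5, 4, 1, 9, 6, 8, 3] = (1 2 7 6 9 3 5)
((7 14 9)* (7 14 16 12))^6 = ((7 16 12)(9 14))^6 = (16)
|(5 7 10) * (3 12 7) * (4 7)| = 6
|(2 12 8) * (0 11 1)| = |(0 11 1)(2 12 8)| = 3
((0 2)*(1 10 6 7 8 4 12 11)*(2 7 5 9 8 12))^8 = ((0 7 12 11 1 10 6 5 9 8 4 2))^8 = (0 9 1)(2 5 11)(4 6 12)(7 8 10)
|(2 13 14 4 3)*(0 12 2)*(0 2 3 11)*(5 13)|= |(0 12 3 2 5 13 14 4 11)|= 9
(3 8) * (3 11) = [0, 1, 2, 8, 4, 5, 6, 7, 11, 9, 10, 3] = (3 8 11)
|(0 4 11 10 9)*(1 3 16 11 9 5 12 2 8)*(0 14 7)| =45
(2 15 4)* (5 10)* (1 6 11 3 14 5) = (1 6 11 3 14 5 10)(2 15 4) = [0, 6, 15, 14, 2, 10, 11, 7, 8, 9, 1, 3, 12, 13, 5, 4]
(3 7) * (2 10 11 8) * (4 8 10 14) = (2 14 4 8)(3 7)(10 11) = [0, 1, 14, 7, 8, 5, 6, 3, 2, 9, 11, 10, 12, 13, 4]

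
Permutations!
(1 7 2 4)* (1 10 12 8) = (1 7 2 4 10 12 8) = [0, 7, 4, 3, 10, 5, 6, 2, 1, 9, 12, 11, 8]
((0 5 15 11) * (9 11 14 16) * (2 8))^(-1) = (0 11 9 16 14 15 5)(2 8)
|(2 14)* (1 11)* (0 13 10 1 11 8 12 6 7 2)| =10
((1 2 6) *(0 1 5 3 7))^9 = (0 2 5 7 1 6 3)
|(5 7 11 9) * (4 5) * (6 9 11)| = 5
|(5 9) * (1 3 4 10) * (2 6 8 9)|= 20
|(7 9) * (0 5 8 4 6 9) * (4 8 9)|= |(0 5 9 7)(4 6)|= 4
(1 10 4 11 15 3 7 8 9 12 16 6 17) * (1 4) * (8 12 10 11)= (1 11 15 3 7 12 16 6 17 4 8 9 10)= [0, 11, 2, 7, 8, 5, 17, 12, 9, 10, 1, 15, 16, 13, 14, 3, 6, 4]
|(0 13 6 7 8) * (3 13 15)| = |(0 15 3 13 6 7 8)| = 7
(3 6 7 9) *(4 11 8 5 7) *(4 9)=(3 6 9)(4 11 8 5 7)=[0, 1, 2, 6, 11, 7, 9, 4, 5, 3, 10, 8]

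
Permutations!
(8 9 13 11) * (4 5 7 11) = (4 5 7 11 8 9 13) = [0, 1, 2, 3, 5, 7, 6, 11, 9, 13, 10, 8, 12, 4]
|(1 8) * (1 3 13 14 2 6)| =7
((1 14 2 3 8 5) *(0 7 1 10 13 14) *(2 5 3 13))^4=(0 7 1)(2 10 5 14 13)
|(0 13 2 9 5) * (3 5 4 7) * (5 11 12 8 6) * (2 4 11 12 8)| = 12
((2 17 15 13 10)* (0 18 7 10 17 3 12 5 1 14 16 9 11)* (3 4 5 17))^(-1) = (0 11 9 16 14 1 5 4 2 10 7 18)(3 13 15 17 12)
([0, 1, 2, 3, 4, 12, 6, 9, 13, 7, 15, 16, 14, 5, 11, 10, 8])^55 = (5 13 8 16 11 14 12)(7 9)(10 15)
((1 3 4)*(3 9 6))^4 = (1 4 3 6 9)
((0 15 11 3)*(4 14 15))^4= ((0 4 14 15 11 3))^4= (0 11 14)(3 15 4)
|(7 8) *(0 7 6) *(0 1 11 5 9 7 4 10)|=21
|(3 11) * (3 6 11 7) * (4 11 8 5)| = 10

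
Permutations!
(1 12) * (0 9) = (0 9)(1 12) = [9, 12, 2, 3, 4, 5, 6, 7, 8, 0, 10, 11, 1]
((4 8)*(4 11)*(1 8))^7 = (1 4 11 8)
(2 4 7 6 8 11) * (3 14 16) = (2 4 7 6 8 11)(3 14 16) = [0, 1, 4, 14, 7, 5, 8, 6, 11, 9, 10, 2, 12, 13, 16, 15, 3]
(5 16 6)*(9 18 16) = (5 9 18 16 6) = [0, 1, 2, 3, 4, 9, 5, 7, 8, 18, 10, 11, 12, 13, 14, 15, 6, 17, 16]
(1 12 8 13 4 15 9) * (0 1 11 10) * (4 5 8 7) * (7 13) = (0 1 12 13 5 8 7 4 15 9 11 10) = [1, 12, 2, 3, 15, 8, 6, 4, 7, 11, 0, 10, 13, 5, 14, 9]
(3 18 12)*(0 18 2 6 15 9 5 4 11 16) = (0 18 12 3 2 6 15 9 5 4 11 16) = [18, 1, 6, 2, 11, 4, 15, 7, 8, 5, 10, 16, 3, 13, 14, 9, 0, 17, 12]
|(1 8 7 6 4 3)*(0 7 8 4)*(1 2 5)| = 15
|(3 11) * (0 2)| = 2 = |(0 2)(3 11)|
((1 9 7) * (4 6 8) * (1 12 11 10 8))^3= (1 12 8)(4 9 11)(6 7 10)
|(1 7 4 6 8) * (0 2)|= |(0 2)(1 7 4 6 8)|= 10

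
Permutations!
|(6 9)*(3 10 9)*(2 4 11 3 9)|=|(2 4 11 3 10)(6 9)|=10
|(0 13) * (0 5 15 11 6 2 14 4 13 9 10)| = |(0 9 10)(2 14 4 13 5 15 11 6)| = 24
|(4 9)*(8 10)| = |(4 9)(8 10)| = 2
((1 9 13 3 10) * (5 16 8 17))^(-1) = (1 10 3 13 9)(5 17 8 16)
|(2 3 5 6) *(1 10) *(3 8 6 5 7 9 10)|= |(1 3 7 9 10)(2 8 6)|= 15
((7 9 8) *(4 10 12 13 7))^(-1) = ((4 10 12 13 7 9 8))^(-1) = (4 8 9 7 13 12 10)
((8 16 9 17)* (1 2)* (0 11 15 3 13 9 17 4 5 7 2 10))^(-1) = (0 10 1 2 7 5 4 9 13 3 15 11)(8 17 16)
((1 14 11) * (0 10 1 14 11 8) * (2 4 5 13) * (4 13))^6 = (14) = ((0 10 1 11 14 8)(2 13)(4 5))^6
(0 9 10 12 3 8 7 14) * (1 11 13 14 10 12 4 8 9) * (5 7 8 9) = (0 1 11 13 14)(3 5 7 10 4 9 12) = [1, 11, 2, 5, 9, 7, 6, 10, 8, 12, 4, 13, 3, 14, 0]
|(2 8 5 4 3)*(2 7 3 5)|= |(2 8)(3 7)(4 5)|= 2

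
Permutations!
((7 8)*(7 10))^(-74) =(7 8 10) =((7 8 10))^(-74)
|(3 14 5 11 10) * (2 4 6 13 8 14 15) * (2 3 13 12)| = |(2 4 6 12)(3 15)(5 11 10 13 8 14)| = 12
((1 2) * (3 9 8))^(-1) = (1 2)(3 8 9)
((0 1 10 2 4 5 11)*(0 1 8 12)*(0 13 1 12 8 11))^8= ((0 11 12 13 1 10 2 4 5))^8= (0 5 4 2 10 1 13 12 11)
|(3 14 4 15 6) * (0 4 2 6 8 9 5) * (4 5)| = |(0 5)(2 6 3 14)(4 15 8 9)| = 4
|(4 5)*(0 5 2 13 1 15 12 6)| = 9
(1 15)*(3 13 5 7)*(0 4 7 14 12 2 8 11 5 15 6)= [4, 6, 8, 13, 7, 14, 0, 3, 11, 9, 10, 5, 2, 15, 12, 1]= (0 4 7 3 13 15 1 6)(2 8 11 5 14 12)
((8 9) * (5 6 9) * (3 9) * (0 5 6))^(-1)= (0 5)(3 6 8 9)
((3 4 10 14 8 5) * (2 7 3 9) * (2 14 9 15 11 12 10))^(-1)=((2 7 3 4)(5 15 11 12 10 9 14 8))^(-1)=(2 4 3 7)(5 8 14 9 10 12 11 15)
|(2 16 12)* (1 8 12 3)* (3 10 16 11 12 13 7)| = 30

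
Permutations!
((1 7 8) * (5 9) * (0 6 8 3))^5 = ((0 6 8 1 7 3)(5 9))^5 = (0 3 7 1 8 6)(5 9)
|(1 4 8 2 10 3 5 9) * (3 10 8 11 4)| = 4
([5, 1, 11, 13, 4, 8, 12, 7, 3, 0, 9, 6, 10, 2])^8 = (0 12 2 8 9 6 13 5 10 11 3)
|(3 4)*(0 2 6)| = 6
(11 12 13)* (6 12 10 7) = (6 12 13 11 10 7) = [0, 1, 2, 3, 4, 5, 12, 6, 8, 9, 7, 10, 13, 11]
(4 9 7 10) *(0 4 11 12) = (0 4 9 7 10 11 12) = [4, 1, 2, 3, 9, 5, 6, 10, 8, 7, 11, 12, 0]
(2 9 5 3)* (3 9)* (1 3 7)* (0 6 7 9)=(0 6 7 1 3 2 9 5)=[6, 3, 9, 2, 4, 0, 7, 1, 8, 5]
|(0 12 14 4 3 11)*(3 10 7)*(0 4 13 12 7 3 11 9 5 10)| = |(0 7 11 4)(3 9 5 10)(12 14 13)| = 12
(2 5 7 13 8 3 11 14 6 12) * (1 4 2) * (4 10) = (1 10 4 2 5 7 13 8 3 11 14 6 12) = [0, 10, 5, 11, 2, 7, 12, 13, 3, 9, 4, 14, 1, 8, 6]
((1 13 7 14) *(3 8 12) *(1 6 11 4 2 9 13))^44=(2 14)(3 12 8)(4 7)(6 9)(11 13)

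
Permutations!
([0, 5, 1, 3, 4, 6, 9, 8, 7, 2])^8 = [0, 9, 6, 3, 4, 2, 1, 7, 8, 5]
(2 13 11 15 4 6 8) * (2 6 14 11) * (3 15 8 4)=(2 13)(3 15)(4 14 11 8 6)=[0, 1, 13, 15, 14, 5, 4, 7, 6, 9, 10, 8, 12, 2, 11, 3]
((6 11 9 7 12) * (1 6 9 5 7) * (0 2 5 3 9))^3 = ((0 2 5 7 12)(1 6 11 3 9))^3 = (0 7 2 12 5)(1 3 6 9 11)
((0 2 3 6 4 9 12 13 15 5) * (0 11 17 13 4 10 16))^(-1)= (0 16 10 6 3 2)(4 12 9)(5 15 13 17 11)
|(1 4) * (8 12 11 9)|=4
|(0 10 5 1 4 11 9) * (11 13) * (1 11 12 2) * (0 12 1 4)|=10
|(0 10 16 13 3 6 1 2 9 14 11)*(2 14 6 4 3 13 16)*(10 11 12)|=|(16)(0 11)(1 14 12 10 2 9 6)(3 4)|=14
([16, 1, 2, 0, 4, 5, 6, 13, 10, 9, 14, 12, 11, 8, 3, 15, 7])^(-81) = [3, 1, 2, 14, 4, 5, 6, 16, 13, 9, 8, 12, 11, 7, 10, 15, 0]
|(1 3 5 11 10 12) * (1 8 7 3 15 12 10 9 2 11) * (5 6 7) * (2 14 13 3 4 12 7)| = 7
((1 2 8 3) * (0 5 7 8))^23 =(0 7 3 2 5 8 1)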